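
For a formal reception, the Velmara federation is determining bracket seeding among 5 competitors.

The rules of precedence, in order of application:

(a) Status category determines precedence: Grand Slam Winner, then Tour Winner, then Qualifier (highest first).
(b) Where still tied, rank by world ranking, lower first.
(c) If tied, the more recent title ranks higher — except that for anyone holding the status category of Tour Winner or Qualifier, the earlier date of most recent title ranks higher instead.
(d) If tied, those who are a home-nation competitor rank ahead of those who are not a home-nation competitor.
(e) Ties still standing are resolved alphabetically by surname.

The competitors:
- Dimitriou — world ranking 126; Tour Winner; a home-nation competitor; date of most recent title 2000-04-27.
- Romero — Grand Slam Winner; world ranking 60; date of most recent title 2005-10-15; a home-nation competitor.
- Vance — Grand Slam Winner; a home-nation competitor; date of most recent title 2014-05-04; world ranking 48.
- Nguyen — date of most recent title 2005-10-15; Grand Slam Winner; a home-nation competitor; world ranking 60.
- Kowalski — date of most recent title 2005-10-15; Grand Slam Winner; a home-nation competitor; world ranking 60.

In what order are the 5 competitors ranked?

Vance, Kowalski, Nguyen, Romero, Dimitriou

By status category: Vance, Kowalski, Nguyen and Romero (Grand Slam Winner); then Dimitriou (Tour Winner).
Among Vance, Kowalski, Nguyen and Romero, by world ranking (lower first): Vance (48) before Kowalski, Nguyen and Romero (60).
Kowalski, Nguyen and Romero all have date of most recent title 2005-10-15, so the next rule applies.
Kowalski, Nguyen and Romero are each a home-nation competitor, so the next rule applies.
Among Kowalski, Nguyen and Romero, alphabetically by surname: Kowalski before Nguyen before Romero.
Full order: Vance, Kowalski, Nguyen, Romero, Dimitriou.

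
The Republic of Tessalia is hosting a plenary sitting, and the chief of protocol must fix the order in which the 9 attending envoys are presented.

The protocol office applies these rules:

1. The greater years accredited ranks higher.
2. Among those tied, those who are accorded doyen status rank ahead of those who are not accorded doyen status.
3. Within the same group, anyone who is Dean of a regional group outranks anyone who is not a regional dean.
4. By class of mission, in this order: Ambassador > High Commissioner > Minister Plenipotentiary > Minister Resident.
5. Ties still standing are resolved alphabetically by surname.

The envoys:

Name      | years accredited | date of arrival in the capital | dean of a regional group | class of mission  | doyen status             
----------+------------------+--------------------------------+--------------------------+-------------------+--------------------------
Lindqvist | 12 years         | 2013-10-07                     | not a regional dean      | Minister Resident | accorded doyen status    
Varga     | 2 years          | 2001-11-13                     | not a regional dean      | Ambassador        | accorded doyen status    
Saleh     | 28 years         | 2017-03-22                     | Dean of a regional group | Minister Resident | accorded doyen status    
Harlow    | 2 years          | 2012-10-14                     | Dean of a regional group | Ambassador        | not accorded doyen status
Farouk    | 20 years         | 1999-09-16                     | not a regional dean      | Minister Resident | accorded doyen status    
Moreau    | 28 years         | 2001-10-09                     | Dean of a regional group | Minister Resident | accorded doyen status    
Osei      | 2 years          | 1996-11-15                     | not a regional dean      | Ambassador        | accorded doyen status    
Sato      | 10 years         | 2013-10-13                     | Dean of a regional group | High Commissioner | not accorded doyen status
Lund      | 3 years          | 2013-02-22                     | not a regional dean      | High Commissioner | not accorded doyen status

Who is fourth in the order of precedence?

By years accredited (higher first): Moreau and Saleh (both 28 years); then Farouk (20 years); then Lindqvist (12 years); then Sato (10 years); then Lund (3 years); then Osei, Varga and Harlow (each 2 years).
Moreau and Saleh are each accorded doyen status, so the next rule applies.
Moreau and Saleh are each Dean of a regional group, so the next rule applies.
Moreau and Saleh are each Minister Resident, so the next rule applies.
Among Moreau and Saleh, alphabetically by surname: Moreau before Saleh.
Among Osei, Varga and Harlow, accorded doyen status before not accorded doyen status: Osei and Varga (accorded doyen status) before Harlow (not accorded doyen status).
Osei and Varga are each not a regional dean, so the next rule applies.
Osei and Varga are each Ambassador, so the next rule applies.
Among Osei and Varga, alphabetically by surname: Osei before Varga.
Order: Moreau, Saleh, Farouk, Lindqvist, Sato, Lund, Osei, Varga, Harlow.

Lindqvist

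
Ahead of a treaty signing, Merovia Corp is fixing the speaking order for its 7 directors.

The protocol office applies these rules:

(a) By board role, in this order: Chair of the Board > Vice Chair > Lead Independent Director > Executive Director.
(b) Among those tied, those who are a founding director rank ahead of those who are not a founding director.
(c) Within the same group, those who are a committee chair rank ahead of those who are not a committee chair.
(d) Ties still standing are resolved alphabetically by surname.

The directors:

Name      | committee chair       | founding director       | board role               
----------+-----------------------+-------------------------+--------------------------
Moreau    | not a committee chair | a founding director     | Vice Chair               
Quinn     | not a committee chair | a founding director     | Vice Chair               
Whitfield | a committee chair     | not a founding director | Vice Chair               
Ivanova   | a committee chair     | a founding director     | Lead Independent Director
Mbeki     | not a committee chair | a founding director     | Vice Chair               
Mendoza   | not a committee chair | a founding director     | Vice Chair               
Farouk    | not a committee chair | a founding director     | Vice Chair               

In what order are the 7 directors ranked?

By board role: Farouk, Mbeki, Mendoza, Moreau, Quinn and Whitfield (Vice Chair); then Ivanova (Lead Independent Director).
Among Farouk, Mbeki, Mendoza, Moreau, Quinn and Whitfield, a founding director before not a founding director: Farouk, Mbeki, Mendoza, Moreau and Quinn (a founding director) before Whitfield (not a founding director).
Farouk, Mbeki, Mendoza, Moreau and Quinn are each not a committee chair, so the next rule applies.
Among Farouk, Mbeki, Mendoza, Moreau and Quinn, alphabetically by surname: Farouk before Mbeki before Mendoza before Moreau before Quinn.
Full order: Farouk, Mbeki, Mendoza, Moreau, Quinn, Whitfield, Ivanova.

Farouk, Mbeki, Mendoza, Moreau, Quinn, Whitfield, Ivanova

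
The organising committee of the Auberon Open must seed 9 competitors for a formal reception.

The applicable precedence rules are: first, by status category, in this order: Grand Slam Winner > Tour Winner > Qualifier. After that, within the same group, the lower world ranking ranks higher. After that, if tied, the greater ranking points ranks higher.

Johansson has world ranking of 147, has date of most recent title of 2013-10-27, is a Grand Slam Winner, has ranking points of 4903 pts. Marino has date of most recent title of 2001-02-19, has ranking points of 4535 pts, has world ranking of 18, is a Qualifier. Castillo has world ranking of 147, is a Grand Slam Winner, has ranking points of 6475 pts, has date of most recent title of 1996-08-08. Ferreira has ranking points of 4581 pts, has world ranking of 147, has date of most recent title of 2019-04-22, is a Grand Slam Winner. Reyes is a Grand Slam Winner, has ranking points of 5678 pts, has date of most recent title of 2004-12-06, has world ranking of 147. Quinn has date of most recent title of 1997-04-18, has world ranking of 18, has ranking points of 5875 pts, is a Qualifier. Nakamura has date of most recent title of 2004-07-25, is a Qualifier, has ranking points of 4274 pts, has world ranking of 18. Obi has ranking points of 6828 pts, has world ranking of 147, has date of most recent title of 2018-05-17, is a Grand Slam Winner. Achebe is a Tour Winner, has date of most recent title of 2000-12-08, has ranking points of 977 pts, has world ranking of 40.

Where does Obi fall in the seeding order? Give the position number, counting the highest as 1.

By status category: Obi, Castillo, Reyes, Johansson and Ferreira (Grand Slam Winner); then Achebe (Tour Winner); then Quinn, Marino and Nakamura (Qualifier).
Obi, Castillo, Reyes, Johansson and Ferreira all have world ranking 147, so the next rule applies.
Among Obi, Castillo, Reyes, Johansson and Ferreira, by ranking points (higher first): Obi (6828 pts) before Castillo (6475 pts) before Reyes (5678 pts) before Johansson (4903 pts) before Ferreira (4581 pts).
Quinn, Marino and Nakamura all have world ranking 18, so the next rule applies.
Among Quinn, Marino and Nakamura, by ranking points (higher first): Quinn (5875 pts) before Marino (4535 pts) before Nakamura (4274 pts).
Order: Obi, Castillo, Reyes, Johansson, Ferreira, Achebe, Quinn, Marino, Nakamura. So position 1.

1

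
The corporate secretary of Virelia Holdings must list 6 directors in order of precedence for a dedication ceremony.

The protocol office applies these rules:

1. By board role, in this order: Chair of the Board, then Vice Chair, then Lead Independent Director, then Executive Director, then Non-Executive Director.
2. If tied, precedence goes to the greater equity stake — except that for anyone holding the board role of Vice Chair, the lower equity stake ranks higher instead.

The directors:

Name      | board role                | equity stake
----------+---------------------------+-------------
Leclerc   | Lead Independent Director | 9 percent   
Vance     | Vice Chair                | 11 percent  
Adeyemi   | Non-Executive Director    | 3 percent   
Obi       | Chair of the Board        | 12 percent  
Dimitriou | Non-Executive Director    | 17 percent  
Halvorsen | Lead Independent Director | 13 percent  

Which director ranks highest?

By board role: Obi (Chair of the Board); then Vance (Vice Chair); then Halvorsen and Leclerc (Lead Independent Director); then Dimitriou and Adeyemi (Non-Executive Director).
Among Halvorsen and Leclerc, by equity stake (higher first): Halvorsen (13 percent) before Leclerc (9 percent).
Among Dimitriou and Adeyemi, by equity stake (higher first): Dimitriou (17 percent) before Adeyemi (3 percent).
Order: Obi, Vance, Halvorsen, Leclerc, Dimitriou, Adeyemi.

Obi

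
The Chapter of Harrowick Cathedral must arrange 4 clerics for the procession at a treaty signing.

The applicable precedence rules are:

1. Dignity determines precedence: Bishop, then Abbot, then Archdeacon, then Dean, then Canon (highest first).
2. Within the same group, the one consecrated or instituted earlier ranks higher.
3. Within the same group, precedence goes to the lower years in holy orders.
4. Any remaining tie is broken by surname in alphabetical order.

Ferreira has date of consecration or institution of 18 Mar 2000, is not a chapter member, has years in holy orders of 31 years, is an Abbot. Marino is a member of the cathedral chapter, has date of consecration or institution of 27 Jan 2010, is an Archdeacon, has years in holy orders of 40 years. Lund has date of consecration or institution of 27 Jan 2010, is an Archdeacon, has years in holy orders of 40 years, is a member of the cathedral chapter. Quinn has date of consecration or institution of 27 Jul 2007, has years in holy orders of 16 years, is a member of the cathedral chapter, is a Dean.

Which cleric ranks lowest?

Quinn

By dignity: Ferreira (Abbot); then Lund and Marino (Archdeacon); then Quinn (Dean).
Lund and Marino both have date of consecration or institution 27 Jan 2010, so the next rule applies.
Lund and Marino both have years in holy orders 40 years, so the next rule applies.
Among Lund and Marino, alphabetically by surname: Lund before Marino.
Order: Ferreira, Lund, Marino, Quinn.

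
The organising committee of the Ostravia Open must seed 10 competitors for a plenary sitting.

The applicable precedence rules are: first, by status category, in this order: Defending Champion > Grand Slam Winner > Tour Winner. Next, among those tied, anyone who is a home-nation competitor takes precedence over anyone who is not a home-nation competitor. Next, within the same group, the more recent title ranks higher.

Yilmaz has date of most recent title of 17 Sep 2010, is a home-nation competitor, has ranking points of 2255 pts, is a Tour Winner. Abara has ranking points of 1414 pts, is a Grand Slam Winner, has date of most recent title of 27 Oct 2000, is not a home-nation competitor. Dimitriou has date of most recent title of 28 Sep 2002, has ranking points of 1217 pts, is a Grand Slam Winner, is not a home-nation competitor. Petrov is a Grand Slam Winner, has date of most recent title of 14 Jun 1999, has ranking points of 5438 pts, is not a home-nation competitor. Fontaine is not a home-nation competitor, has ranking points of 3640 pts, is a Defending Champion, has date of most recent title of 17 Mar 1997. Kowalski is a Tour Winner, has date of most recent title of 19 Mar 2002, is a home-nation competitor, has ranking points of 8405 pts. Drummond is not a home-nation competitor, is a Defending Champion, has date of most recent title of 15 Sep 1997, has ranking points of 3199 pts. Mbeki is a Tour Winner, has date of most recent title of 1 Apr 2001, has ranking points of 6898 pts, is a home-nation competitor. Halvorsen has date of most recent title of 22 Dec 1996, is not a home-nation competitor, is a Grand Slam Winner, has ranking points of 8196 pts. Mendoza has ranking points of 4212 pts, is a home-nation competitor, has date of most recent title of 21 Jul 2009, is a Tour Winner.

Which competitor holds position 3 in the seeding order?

Dimitriou

By status category: Drummond and Fontaine (Defending Champion); then Dimitriou, Abara, Petrov and Halvorsen (Grand Slam Winner); then Yilmaz, Mendoza, Kowalski and Mbeki (Tour Winner).
Drummond and Fontaine are each not a home-nation competitor, so the next rule applies.
Among Drummond and Fontaine, by date of most recent title (later first): Drummond (15 Sep 1997) before Fontaine (17 Mar 1997).
Dimitriou, Abara, Petrov and Halvorsen are each not a home-nation competitor, so the next rule applies.
Among Dimitriou, Abara, Petrov and Halvorsen, by date of most recent title (later first): Dimitriou (28 Sep 2002) before Abara (27 Oct 2000) before Petrov (14 Jun 1999) before Halvorsen (22 Dec 1996).
Yilmaz, Mendoza, Kowalski and Mbeki are each a home-nation competitor, so the next rule applies.
Among Yilmaz, Mendoza, Kowalski and Mbeki, by date of most recent title (later first): Yilmaz (17 Sep 2010) before Mendoza (21 Jul 2009) before Kowalski (19 Mar 2002) before Mbeki (1 Apr 2001).
Order: Drummond, Fontaine, Dimitriou, Abara, Petrov, Halvorsen, Yilmaz, Mendoza, Kowalski, Mbeki.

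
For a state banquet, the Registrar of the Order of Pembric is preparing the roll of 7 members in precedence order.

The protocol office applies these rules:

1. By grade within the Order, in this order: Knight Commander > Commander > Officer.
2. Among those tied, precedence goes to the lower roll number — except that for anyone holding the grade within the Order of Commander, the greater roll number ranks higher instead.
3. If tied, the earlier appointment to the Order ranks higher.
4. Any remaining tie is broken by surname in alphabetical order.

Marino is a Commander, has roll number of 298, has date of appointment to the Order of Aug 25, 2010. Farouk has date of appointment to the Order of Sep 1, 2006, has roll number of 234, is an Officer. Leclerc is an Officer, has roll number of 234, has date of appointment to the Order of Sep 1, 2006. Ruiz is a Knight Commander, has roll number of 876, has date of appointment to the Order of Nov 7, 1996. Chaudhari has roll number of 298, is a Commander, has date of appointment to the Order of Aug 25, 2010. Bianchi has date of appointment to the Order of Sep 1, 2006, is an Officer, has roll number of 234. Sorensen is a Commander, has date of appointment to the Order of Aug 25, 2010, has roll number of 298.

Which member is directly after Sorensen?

Bianchi

By grade within the Order: Ruiz (Knight Commander); then Chaudhari, Marino and Sorensen (Commander); then Bianchi, Farouk and Leclerc (Officer).
Chaudhari, Marino and Sorensen all have roll number 298, so the next rule applies.
Chaudhari, Marino and Sorensen all have date of appointment to the Order Aug 25, 2010, so the next rule applies.
Among Chaudhari, Marino and Sorensen, alphabetically by surname: Chaudhari before Marino before Sorensen.
Bianchi, Farouk and Leclerc all have roll number 234, so the next rule applies.
Bianchi, Farouk and Leclerc all have date of appointment to the Order Sep 1, 2006, so the next rule applies.
Among Bianchi, Farouk and Leclerc, alphabetically by surname: Bianchi before Farouk before Leclerc.
Order: Ruiz, Chaudhari, Marino, Sorensen, Bianchi, Farouk, Leclerc.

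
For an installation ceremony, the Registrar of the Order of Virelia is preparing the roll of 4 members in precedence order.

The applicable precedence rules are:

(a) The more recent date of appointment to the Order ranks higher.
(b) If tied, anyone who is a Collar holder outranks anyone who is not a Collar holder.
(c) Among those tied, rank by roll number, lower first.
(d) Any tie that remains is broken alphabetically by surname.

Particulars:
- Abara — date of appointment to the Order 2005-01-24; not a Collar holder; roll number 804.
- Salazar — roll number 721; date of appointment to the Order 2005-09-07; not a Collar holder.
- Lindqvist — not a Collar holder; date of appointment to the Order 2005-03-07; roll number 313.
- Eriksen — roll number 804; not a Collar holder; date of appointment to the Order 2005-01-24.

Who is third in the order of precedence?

Abara

By date of appointment to the Order (later first): Salazar (2005-09-07); then Lindqvist (2005-03-07); then Abara and Eriksen (both 2005-01-24).
Abara and Eriksen are each not a Collar holder, so the next rule applies.
Abara and Eriksen both have roll number 804, so the next rule applies.
Among Abara and Eriksen, alphabetically by surname: Abara before Eriksen.
Order: Salazar, Lindqvist, Abara, Eriksen.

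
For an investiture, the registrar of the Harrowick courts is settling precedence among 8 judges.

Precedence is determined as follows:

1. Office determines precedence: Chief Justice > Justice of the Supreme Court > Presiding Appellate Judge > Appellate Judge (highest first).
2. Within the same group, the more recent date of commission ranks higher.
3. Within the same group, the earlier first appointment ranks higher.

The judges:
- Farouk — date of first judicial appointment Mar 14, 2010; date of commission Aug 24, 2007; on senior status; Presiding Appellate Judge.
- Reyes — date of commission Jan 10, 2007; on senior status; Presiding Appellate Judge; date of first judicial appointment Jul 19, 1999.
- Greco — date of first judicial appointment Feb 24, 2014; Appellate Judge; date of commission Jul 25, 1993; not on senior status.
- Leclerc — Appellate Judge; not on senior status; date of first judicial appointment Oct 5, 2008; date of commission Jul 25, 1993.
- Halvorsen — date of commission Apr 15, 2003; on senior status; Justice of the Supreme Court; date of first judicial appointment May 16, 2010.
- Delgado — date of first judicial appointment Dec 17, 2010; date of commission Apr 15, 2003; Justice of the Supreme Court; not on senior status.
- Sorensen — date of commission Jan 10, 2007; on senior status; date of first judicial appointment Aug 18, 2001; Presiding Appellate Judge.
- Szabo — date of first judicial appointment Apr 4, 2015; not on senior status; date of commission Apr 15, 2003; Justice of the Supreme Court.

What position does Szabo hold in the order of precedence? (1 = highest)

3

By office: Halvorsen, Delgado and Szabo (Justice of the Supreme Court); then Farouk, Reyes and Sorensen (Presiding Appellate Judge); then Leclerc and Greco (Appellate Judge).
Halvorsen, Delgado and Szabo all have date of commission Apr 15, 2003, so the next rule applies.
Among Halvorsen, Delgado and Szabo, by date of first judicial appointment (earlier first): Halvorsen (May 16, 2010) before Delgado (Dec 17, 2010) before Szabo (Apr 4, 2015).
Among Farouk, Reyes and Sorensen, by date of commission (later first): Farouk (Aug 24, 2007) before Reyes and Sorensen (Jan 10, 2007).
Among Reyes and Sorensen, by date of first judicial appointment (earlier first): Reyes (Jul 19, 1999) before Sorensen (Aug 18, 2001).
Leclerc and Greco both have date of commission Jul 25, 1993, so the next rule applies.
Among Leclerc and Greco, by date of first judicial appointment (earlier first): Leclerc (Oct 5, 2008) before Greco (Feb 24, 2014).
Order: Halvorsen, Delgado, Szabo, Farouk, Reyes, Sorensen, Leclerc, Greco. So position 3.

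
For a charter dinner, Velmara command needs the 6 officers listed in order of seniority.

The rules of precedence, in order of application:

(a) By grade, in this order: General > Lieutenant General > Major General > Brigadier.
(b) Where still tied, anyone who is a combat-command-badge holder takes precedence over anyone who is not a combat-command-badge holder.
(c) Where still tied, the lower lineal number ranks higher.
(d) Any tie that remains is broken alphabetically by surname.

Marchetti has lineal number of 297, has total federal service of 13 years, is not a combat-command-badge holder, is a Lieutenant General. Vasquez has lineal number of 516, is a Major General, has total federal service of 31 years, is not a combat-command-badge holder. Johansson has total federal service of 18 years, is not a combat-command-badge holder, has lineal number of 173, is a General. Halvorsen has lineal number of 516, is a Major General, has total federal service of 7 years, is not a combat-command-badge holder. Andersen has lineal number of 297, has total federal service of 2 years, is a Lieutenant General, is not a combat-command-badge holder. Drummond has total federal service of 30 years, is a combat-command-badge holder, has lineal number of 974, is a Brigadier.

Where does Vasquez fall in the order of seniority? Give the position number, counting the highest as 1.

By grade: Johansson (General); then Andersen and Marchetti (Lieutenant General); then Halvorsen and Vasquez (Major General); then Drummond (Brigadier).
Andersen and Marchetti are each not a combat-command-badge holder, so the next rule applies.
Andersen and Marchetti both have lineal number 297, so the next rule applies.
Among Andersen and Marchetti, alphabetically by surname: Andersen before Marchetti.
Halvorsen and Vasquez are each not a combat-command-badge holder, so the next rule applies.
Halvorsen and Vasquez both have lineal number 516, so the next rule applies.
Among Halvorsen and Vasquez, alphabetically by surname: Halvorsen before Vasquez.
Order: Johansson, Andersen, Marchetti, Halvorsen, Vasquez, Drummond. So position 5.

5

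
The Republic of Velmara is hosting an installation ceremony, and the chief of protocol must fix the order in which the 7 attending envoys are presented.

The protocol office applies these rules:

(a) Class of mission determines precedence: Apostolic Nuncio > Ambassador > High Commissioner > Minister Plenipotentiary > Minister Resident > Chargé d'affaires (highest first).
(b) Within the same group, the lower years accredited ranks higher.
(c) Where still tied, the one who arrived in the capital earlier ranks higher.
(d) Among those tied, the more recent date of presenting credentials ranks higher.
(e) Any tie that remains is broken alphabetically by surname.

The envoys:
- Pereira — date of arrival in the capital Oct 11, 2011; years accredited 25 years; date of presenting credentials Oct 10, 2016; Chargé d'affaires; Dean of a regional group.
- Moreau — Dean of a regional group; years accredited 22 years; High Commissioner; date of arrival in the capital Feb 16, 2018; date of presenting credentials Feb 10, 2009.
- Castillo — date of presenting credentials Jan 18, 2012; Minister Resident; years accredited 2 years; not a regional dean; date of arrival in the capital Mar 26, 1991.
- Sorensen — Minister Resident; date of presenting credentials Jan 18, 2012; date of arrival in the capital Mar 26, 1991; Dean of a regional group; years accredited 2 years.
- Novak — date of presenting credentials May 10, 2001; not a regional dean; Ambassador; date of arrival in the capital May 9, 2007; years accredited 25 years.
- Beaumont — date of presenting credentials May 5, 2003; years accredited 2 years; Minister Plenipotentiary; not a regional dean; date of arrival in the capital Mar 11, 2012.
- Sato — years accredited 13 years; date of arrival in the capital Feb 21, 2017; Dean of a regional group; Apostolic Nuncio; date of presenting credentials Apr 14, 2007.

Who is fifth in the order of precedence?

Castillo

By class of mission: Sato (Apostolic Nuncio); then Novak (Ambassador); then Moreau (High Commissioner); then Beaumont (Minister Plenipotentiary); then Castillo and Sorensen (Minister Resident); then Pereira (Chargé d'affaires).
Castillo and Sorensen both have years accredited 2 years, so the next rule applies.
Castillo and Sorensen both have date of arrival in the capital Mar 26, 1991, so the next rule applies.
Castillo and Sorensen both have date of presenting credentials Jan 18, 2012, so the next rule applies.
Among Castillo and Sorensen, alphabetically by surname: Castillo before Sorensen.
Order: Sato, Novak, Moreau, Beaumont, Castillo, Sorensen, Pereira.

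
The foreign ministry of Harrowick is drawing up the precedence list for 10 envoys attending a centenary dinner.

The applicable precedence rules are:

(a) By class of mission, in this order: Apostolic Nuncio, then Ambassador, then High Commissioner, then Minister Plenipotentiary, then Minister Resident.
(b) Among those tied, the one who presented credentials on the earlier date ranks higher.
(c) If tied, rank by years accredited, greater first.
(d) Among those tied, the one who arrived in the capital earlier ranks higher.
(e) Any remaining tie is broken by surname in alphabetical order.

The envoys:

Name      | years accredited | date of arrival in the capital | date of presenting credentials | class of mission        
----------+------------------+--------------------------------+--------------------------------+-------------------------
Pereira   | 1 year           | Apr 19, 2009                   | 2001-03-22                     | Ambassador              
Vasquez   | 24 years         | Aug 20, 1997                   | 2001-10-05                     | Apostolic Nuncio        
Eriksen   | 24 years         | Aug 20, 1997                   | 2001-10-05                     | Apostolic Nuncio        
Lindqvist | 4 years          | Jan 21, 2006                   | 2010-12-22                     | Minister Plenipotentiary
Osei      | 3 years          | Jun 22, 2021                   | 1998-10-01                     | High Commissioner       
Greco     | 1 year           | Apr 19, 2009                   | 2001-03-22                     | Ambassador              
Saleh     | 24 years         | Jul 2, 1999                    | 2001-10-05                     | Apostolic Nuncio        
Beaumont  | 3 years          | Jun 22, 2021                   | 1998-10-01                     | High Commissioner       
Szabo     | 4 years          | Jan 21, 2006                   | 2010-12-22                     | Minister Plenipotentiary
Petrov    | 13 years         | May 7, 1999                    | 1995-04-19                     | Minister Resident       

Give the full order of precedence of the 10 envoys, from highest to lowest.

By class of mission: Eriksen, Vasquez and Saleh (Apostolic Nuncio); then Greco and Pereira (Ambassador); then Beaumont and Osei (High Commissioner); then Lindqvist and Szabo (Minister Plenipotentiary); then Petrov (Minister Resident).
Eriksen, Vasquez and Saleh all have date of presenting credentials 2001-10-05, so the next rule applies.
Eriksen, Vasquez and Saleh all have years accredited 24 years, so the next rule applies.
Among Eriksen, Vasquez and Saleh, by date of arrival in the capital (earlier first): Eriksen and Vasquez (Aug 20, 1997) before Saleh (Jul 2, 1999).
Among Eriksen and Vasquez, alphabetically by surname: Eriksen before Vasquez.
Greco and Pereira both have date of presenting credentials 2001-03-22, so the next rule applies.
Greco and Pereira both have years accredited 1 year, so the next rule applies.
Greco and Pereira both have date of arrival in the capital Apr 19, 2009, so the next rule applies.
Among Greco and Pereira, alphabetically by surname: Greco before Pereira.
Beaumont and Osei both have date of presenting credentials 1998-10-01, so the next rule applies.
Beaumont and Osei both have years accredited 3 years, so the next rule applies.
Beaumont and Osei both have date of arrival in the capital Jun 22, 2021, so the next rule applies.
Among Beaumont and Osei, alphabetically by surname: Beaumont before Osei.
Lindqvist and Szabo both have date of presenting credentials 2010-12-22, so the next rule applies.
Lindqvist and Szabo both have years accredited 4 years, so the next rule applies.
Lindqvist and Szabo both have date of arrival in the capital Jan 21, 2006, so the next rule applies.
Among Lindqvist and Szabo, alphabetically by surname: Lindqvist before Szabo.
Full order: Eriksen, Vasquez, Saleh, Greco, Pereira, Beaumont, Osei, Lindqvist, Szabo, Petrov.

Eriksen, Vasquez, Saleh, Greco, Pereira, Beaumont, Osei, Lindqvist, Szabo, Petrov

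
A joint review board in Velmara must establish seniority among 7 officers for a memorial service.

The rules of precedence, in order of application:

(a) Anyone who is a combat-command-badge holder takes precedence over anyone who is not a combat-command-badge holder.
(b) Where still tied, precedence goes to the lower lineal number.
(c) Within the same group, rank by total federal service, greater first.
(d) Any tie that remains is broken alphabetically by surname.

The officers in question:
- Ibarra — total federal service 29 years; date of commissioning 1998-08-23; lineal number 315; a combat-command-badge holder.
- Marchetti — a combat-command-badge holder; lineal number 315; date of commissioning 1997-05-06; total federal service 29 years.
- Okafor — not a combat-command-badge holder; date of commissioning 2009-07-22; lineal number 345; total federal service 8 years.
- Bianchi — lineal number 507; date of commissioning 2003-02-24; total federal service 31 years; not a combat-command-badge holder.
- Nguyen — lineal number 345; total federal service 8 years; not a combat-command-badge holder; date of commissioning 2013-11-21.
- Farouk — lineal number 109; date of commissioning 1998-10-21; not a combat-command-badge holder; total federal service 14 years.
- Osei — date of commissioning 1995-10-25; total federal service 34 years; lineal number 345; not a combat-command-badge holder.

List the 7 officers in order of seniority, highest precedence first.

By the first rule: Ibarra and Marchetti (both a combat-command-badge holder); then Farouk, Osei, Nguyen, Okafor and Bianchi (each not a combat-command-badge holder).
Ibarra and Marchetti both have lineal number 315, so the next rule applies.
Ibarra and Marchetti both have total federal service 29 years, so the next rule applies.
Among Ibarra and Marchetti, alphabetically by surname: Ibarra before Marchetti.
Among Farouk, Osei, Nguyen, Okafor and Bianchi, by lineal number (lower first): Farouk (109) before Osei, Nguyen and Okafor (345) before Bianchi (507).
Among Osei, Nguyen and Okafor, by total federal service (higher first): Osei (34 years) before Nguyen and Okafor (8 years).
Among Nguyen and Okafor, alphabetically by surname: Nguyen before Okafor.
Full order: Ibarra, Marchetti, Farouk, Osei, Nguyen, Okafor, Bianchi.

Ibarra, Marchetti, Farouk, Osei, Nguyen, Okafor, Bianchi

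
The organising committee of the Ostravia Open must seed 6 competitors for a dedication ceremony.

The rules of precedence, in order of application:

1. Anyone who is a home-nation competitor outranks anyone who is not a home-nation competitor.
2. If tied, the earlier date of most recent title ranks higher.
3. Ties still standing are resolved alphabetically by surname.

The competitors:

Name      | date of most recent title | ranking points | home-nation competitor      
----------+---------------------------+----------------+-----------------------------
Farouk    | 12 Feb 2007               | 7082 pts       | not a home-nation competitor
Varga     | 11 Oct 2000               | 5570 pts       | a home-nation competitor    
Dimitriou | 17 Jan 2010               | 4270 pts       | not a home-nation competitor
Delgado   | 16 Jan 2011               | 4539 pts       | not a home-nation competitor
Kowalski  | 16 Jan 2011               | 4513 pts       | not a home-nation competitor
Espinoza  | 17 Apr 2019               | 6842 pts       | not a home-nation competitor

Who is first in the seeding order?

By the first rule: Varga (a home-nation competitor); then Farouk, Dimitriou, Delgado, Kowalski and Espinoza (each not a home-nation competitor).
Among Farouk, Dimitriou, Delgado, Kowalski and Espinoza, by date of most recent title (earlier first): Farouk (12 Feb 2007) before Dimitriou (17 Jan 2010) before Delgado and Kowalski (16 Jan 2011) before Espinoza (17 Apr 2019).
Among Delgado and Kowalski, alphabetically by surname: Delgado before Kowalski.
Order: Varga, Farouk, Dimitriou, Delgado, Kowalski, Espinoza.

Varga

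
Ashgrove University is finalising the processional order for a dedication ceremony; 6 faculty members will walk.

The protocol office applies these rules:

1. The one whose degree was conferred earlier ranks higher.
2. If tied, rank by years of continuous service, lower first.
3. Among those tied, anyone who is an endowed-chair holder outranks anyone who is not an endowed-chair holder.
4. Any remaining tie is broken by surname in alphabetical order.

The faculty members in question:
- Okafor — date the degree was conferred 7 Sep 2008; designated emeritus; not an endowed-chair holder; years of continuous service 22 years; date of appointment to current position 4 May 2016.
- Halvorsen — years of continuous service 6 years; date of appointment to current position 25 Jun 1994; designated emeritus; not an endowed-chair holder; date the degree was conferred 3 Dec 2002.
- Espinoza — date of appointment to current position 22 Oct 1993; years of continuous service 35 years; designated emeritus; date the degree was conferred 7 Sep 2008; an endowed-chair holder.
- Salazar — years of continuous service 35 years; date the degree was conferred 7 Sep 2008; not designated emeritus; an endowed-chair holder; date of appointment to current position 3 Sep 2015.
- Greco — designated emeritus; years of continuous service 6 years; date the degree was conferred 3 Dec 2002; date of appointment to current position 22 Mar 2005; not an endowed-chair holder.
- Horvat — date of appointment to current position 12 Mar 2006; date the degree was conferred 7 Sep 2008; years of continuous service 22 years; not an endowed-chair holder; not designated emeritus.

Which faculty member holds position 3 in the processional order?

By date the degree was conferred (earlier first): Greco and Halvorsen (both 3 Dec 2002); then Horvat, Okafor, Espinoza and Salazar (each 7 Sep 2008).
Greco and Halvorsen both have years of continuous service 6 years, so the next rule applies.
Greco and Halvorsen are each not an endowed-chair holder, so the next rule applies.
Among Greco and Halvorsen, alphabetically by surname: Greco before Halvorsen.
Among Horvat, Okafor, Espinoza and Salazar, by years of continuous service (lower first): Horvat and Okafor (22 years) before Espinoza and Salazar (35 years).
Horvat and Okafor are each not an endowed-chair holder, so the next rule applies.
Among Horvat and Okafor, alphabetically by surname: Horvat before Okafor.
Espinoza and Salazar are each an endowed-chair holder, so the next rule applies.
Among Espinoza and Salazar, alphabetically by surname: Espinoza before Salazar.
Order: Greco, Halvorsen, Horvat, Okafor, Espinoza, Salazar.

Horvat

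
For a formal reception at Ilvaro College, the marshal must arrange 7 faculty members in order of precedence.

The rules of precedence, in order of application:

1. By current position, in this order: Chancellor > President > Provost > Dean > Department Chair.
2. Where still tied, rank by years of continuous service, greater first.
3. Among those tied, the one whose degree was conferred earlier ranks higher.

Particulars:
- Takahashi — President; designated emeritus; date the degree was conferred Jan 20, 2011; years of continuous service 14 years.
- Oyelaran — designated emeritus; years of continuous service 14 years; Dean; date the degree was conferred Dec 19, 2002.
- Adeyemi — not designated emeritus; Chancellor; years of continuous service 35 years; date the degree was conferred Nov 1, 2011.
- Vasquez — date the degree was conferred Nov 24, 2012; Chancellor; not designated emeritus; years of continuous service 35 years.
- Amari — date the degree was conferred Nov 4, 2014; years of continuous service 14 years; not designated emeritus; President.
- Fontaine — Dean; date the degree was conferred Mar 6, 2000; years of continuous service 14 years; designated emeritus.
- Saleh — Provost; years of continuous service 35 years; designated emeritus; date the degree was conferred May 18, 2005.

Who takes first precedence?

By current position: Adeyemi and Vasquez (Chancellor); then Takahashi and Amari (President); then Saleh (Provost); then Fontaine and Oyelaran (Dean).
Adeyemi and Vasquez both have years of continuous service 35 years, so the next rule applies.
Among Adeyemi and Vasquez, by date the degree was conferred (earlier first): Adeyemi (Nov 1, 2011) before Vasquez (Nov 24, 2012).
Takahashi and Amari both have years of continuous service 14 years, so the next rule applies.
Among Takahashi and Amari, by date the degree was conferred (earlier first): Takahashi (Jan 20, 2011) before Amari (Nov 4, 2014).
Fontaine and Oyelaran both have years of continuous service 14 years, so the next rule applies.
Among Fontaine and Oyelaran, by date the degree was conferred (earlier first): Fontaine (Mar 6, 2000) before Oyelaran (Dec 19, 2002).
Order: Adeyemi, Vasquez, Takahashi, Amari, Saleh, Fontaine, Oyelaran.

Adeyemi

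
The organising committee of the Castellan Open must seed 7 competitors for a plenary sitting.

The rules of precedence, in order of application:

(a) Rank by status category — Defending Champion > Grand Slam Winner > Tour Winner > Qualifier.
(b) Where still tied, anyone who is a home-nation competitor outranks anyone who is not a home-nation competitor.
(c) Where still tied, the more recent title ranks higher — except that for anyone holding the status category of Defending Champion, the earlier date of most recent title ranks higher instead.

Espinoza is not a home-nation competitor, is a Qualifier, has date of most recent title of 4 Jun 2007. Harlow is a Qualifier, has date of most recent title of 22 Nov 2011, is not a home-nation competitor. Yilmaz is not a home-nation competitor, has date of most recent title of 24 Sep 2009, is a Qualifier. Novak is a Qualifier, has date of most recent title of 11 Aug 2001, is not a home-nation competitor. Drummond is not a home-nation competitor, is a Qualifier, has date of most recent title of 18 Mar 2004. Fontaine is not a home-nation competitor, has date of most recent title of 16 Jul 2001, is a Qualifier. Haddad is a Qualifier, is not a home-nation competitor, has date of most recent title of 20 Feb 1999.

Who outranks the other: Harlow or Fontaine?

Harlow

By status category: Harlow, Yilmaz, Espinoza, Drummond, Novak, Fontaine and Haddad (Qualifier).
Harlow, Yilmaz, Espinoza, Drummond, Novak, Fontaine and Haddad are each not a home-nation competitor, so the next rule applies.
Among Harlow, Yilmaz, Espinoza, Drummond, Novak, Fontaine and Haddad, by date of most recent title (later first): Harlow (22 Nov 2011) before Yilmaz (24 Sep 2009) before Espinoza (4 Jun 2007) before Drummond (18 Mar 2004) before Novak (11 Aug 2001) before Fontaine (16 Jul 2001) before Haddad (20 Feb 1999).
So Harlow takes precedence.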